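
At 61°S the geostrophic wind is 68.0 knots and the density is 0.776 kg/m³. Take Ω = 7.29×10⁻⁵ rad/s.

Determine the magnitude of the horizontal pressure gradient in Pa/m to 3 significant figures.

Coriolis parameter at 61°S:
f = 2Ω sin φ = 2 × 7.29×10⁻⁵ × sin 61° = 1.28×10⁻⁴ s⁻¹
Wind speed in SI: 68.0 knots = 35.0 m/s
Geostrophic balance rearranged: |∂P/∂n| = f ρ V_g
|∂P/∂n| = 1.28×10⁻⁴ × 0.776 × 35.0 = 3.46×10⁻³ Pa/m

3.46×10⁻³ Pa/m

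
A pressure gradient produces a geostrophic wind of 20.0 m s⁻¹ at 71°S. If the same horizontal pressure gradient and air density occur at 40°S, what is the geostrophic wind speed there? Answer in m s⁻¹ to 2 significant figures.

29 m s⁻¹

With the same pressure gradient and density, V_g ∝ 1/f ∝ 1/sin φ.
V₂ = V₁ · sin φ₁ / sin φ₂ = 20.0 × sin 71° / sin 40°
V₂ = 20.0 × 0.9455/0.6428 = 29 m s⁻¹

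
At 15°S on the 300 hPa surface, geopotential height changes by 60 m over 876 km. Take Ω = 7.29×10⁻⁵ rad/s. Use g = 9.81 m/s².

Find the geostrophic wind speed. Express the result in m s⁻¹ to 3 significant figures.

Coriolis parameter at 15°S:
f = 2Ω sin φ = 2 × 7.29×10⁻⁵ × sin 15° = 3.77×10⁻⁵ s⁻¹
Height gradient: |∂Z/∂n| = 60 m / 876000 m = 6.85×10⁻⁵
On a pressure surface, geostrophic balance gives V_g = (g/f)|∂Z/∂n|:
V_g = 9.81 × 6.85×10⁻⁵ / 3.77×10⁻⁵ = 17.8 m/s

17.8 m s⁻¹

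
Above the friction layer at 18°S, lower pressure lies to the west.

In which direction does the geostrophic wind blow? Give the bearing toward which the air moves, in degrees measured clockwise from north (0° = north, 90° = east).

180°

The pressure-gradient force points toward the west (bearing 270°).
Geostrophic balance: in the Southern Hemisphere the Coriolis force deflects motion to the left, so the geostrophic wind blows 90° to the left of the pressure-gradient force (low pressure on the right).
Rotating 270° by 90° counterclockwise gives 180° — the wind blows toward the south.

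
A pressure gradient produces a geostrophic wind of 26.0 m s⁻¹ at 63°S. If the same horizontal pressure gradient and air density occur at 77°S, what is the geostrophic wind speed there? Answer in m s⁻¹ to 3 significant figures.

With the same pressure gradient and density, V_g ∝ 1/f ∝ 1/sin φ.
V₂ = V₁ · sin φ₁ / sin φ₂ = 26.0 × sin 63° / sin 77°
V₂ = 26.0 × 0.8910/0.9744 = 23.8 m s⁻¹

23.8 m s⁻¹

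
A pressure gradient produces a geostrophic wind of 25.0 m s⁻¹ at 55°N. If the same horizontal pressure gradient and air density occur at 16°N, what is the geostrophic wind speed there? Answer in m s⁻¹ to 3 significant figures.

With the same pressure gradient and density, V_g ∝ 1/f ∝ 1/sin φ.
V₂ = V₁ · sin φ₁ / sin φ₂ = 25.0 × sin 55° / sin 16°
V₂ = 25.0 × 0.8192/0.2756 = 74.3 m s⁻¹

74.3 m s⁻¹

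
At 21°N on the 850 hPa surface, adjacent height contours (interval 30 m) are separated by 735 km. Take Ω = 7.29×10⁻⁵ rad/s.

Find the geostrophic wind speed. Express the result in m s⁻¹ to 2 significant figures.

7.7 m s⁻¹

Coriolis parameter at 21°N:
f = 2Ω sin φ = 2 × 7.29×10⁻⁵ × sin 21° = 5.23×10⁻⁵ s⁻¹
Height gradient: |∂Z/∂n| = 30 m / 735000 m = 4.08×10⁻⁵
On a pressure surface, geostrophic balance gives V_g = (g/f)|∂Z/∂n|:
V_g = 9.81 × 4.08×10⁻⁵ / 5.23×10⁻⁵ = 7.66 m/s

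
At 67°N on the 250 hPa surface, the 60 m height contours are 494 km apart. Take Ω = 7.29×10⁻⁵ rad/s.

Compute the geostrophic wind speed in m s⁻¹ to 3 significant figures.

Coriolis parameter at 67°N:
f = 2Ω sin φ = 2 × 7.29×10⁻⁵ × sin 67° = 1.34×10⁻⁴ s⁻¹
Height gradient: |∂Z/∂n| = 60 m / 494000 m = 1.21×10⁻⁴
On a pressure surface, geostrophic balance gives V_g = (g/f)|∂Z/∂n|:
V_g = 9.81 × 1.21×10⁻⁴ / 1.34×10⁻⁴ = 8.88 m/s

8.88 m s⁻¹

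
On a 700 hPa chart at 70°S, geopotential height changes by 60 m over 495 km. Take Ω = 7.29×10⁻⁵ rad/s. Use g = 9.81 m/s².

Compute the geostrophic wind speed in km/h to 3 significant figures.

31.2 km/h

Coriolis parameter at 70°S:
f = 2Ω sin φ = 2 × 7.29×10⁻⁵ × sin 70° = 1.37×10⁻⁴ s⁻¹
Height gradient: |∂Z/∂n| = 60 m / 495000 m = 1.21×10⁻⁴
On a pressure surface, geostrophic balance gives V_g = (g/f)|∂Z/∂n|:
V_g = 9.81 × 1.21×10⁻⁴ / 1.37×10⁻⁴ = 8.68 m/s
Converting: 8.68 m/s × 3.6 = 31.2 km/h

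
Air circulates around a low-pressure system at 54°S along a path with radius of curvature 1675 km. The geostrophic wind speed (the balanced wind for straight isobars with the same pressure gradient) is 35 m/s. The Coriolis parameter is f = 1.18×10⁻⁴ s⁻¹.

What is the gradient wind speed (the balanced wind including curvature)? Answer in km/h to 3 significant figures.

Around a low, centrifugal force acts outward with Coriolis, so pressure-gradient force balances both:
(1/ρ)|∂P/∂n| = fV + V²/R  →  V² + fR·V − fR·V_g = 0
With fR = 1.18×10⁻⁴ × 1675×10³ m = 198 m/s:
V = [−fR + √((fR)² + 4 fR V_g)]/2 = [−198 + √(198² + 4×198×35)]/2 = 30.3 m/s
Subgeostrophic (V < V_g = 35 m/s), as expected around a low.
Converting: 30.3 m/s × 3.6 = 109 km/h

109 km/h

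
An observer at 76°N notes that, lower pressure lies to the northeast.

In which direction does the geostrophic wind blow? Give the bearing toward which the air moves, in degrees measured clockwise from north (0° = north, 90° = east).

135°

The pressure-gradient force points toward the northeast (bearing 045°).
Geostrophic balance: in the Northern Hemisphere the Coriolis force deflects motion to the right, so the geostrophic wind blows 90° to the right of the pressure-gradient force (low pressure on the left).
Rotating 045° by 90° clockwise gives 135° — the wind blows toward the southeast.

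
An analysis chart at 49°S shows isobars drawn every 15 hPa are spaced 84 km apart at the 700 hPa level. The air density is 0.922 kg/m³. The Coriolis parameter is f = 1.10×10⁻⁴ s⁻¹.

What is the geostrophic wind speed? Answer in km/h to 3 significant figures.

Pressure gradient: |∂P/∂n| = 1500 Pa / 84000 m = 1.79×10⁻² Pa/m
Geostrophic balance (pressure-gradient force = Coriolis force):
V_g = (1/(fρ)) |∂P/∂n| = 1.79×10⁻² / (1.10×10⁻⁴ × 0.922) = 176 m/s
Converting: 176 m/s × 3.6 = 634 km/h

634 km/h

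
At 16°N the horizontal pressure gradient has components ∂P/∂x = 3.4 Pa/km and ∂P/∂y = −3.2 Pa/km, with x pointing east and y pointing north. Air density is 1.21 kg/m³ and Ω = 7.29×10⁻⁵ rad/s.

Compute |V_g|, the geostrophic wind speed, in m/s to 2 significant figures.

96 m/s

Coriolis parameter at 16°N:
f = 2Ω sin φ = 2 × 7.29×10⁻⁵ × sin 16° = 4.02×10⁻⁵ s⁻¹
Component geostrophic relations (x east, y north):
u_g = −(1/(fρ)) ∂P/∂y,  v_g = (1/(fρ)) ∂P/∂x
u_g = −(−3.2×10⁻³)/(4.02×10⁻⁵ × 1.21) = 65.8 m/s;  v_g = (3.4×10⁻³)/(4.02×10⁻⁵ × 1.21) = 69.9 m/s
|V_g| = √(u_g² + v_g²) = 96.0 m/s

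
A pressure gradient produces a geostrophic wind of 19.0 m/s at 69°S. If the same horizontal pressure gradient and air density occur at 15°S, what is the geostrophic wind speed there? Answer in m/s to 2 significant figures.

69 m/s

With the same pressure gradient and density, V_g ∝ 1/f ∝ 1/sin φ.
V₂ = V₁ · sin φ₁ / sin φ₂ = 19.0 × sin 69° / sin 15°
V₂ = 19.0 × 0.9336/0.2588 = 69 m/s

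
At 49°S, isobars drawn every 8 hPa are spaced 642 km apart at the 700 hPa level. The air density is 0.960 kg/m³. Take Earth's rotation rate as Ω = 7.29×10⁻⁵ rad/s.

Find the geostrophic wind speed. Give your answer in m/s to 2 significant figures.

12 m/s

Coriolis parameter at 49°S:
f = 2Ω sin φ = 2 × 7.29×10⁻⁵ × sin 49° = 1.10×10⁻⁴ s⁻¹
Pressure gradient: |∂P/∂n| = 800 Pa / 642000 m = 1.25×10⁻³ Pa/m
Geostrophic balance (pressure-gradient force = Coriolis force):
V_g = (1/(fρ)) |∂P/∂n| = 1.25×10⁻³ / (1.10×10⁻⁴ × 0.960) = 11.8 m/s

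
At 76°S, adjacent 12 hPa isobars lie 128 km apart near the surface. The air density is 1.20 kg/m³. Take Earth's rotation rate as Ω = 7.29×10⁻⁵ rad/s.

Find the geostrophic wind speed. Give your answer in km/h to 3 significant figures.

Coriolis parameter at 76°S:
f = 2Ω sin φ = 2 × 7.29×10⁻⁵ × sin 76° = 1.41×10⁻⁴ s⁻¹
Pressure gradient: |∂P/∂n| = 1200 Pa / 128000 m = 9.38×10⁻³ Pa/m
Geostrophic balance (pressure-gradient force = Coriolis force):
V_g = (1/(fρ)) |∂P/∂n| = 9.38×10⁻³ / (1.41×10⁻⁴ × 1.20) = 55.2 m/s
Converting: 55.2 m/s × 3.6 = 199 km/h

199 km/h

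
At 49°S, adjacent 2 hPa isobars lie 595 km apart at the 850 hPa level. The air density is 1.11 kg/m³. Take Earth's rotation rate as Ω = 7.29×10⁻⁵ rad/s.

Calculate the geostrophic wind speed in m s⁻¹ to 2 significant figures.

2.8 m s⁻¹

Coriolis parameter at 49°S:
f = 2Ω sin φ = 2 × 7.29×10⁻⁵ × sin 49° = 1.10×10⁻⁴ s⁻¹
Pressure gradient: |∂P/∂n| = 200 Pa / 595000 m = 3.36×10⁻⁴ Pa/m
Geostrophic balance (pressure-gradient force = Coriolis force):
V_g = (1/(fρ)) |∂P/∂n| = 3.36×10⁻⁴ / (1.10×10⁻⁴ × 1.11) = 2.75 m/s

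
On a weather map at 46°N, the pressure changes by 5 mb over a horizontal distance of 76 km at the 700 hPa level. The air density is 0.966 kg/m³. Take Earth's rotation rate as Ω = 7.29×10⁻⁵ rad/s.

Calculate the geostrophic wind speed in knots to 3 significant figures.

Coriolis parameter at 46°N:
f = 2Ω sin φ = 2 × 7.29×10⁻⁵ × sin 46° = 1.05×10⁻⁴ s⁻¹
Pressure gradient: |∂P/∂n| = 500 Pa / 76000 m = 6.58×10⁻³ Pa/m
Geostrophic balance (pressure-gradient force = Coriolis force):
V_g = (1/(fρ)) |∂P/∂n| = 6.58×10⁻³ / (1.05×10⁻⁴ × 0.966) = 64.9 m/s
Converting: 64.9 m/s × 1.944 = 126 knots

126 knots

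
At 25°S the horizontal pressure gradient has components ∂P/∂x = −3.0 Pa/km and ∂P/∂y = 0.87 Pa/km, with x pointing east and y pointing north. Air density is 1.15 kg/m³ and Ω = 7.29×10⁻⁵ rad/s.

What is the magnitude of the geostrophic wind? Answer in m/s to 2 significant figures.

44 m/s

Coriolis parameter at 25°S:
f = 2Ω sin φ = 2 × 7.29×10⁻⁵ × sin 25° = 6.16×10⁻⁵ s⁻¹
In the Southern Hemisphere f is negative: f = −6.16×10⁻⁵ s⁻¹.
Component geostrophic relations (x east, y north):
u_g = −(1/(fρ)) ∂P/∂y,  v_g = (1/(fρ)) ∂P/∂x
u_g = −(0.87×10⁻³)/(−6.16×10⁻⁵ × 1.15) = 12.3 m/s;  v_g = (−3.0×10⁻³)/(−6.16×10⁻⁵ × 1.15) = 42.3 m/s
|V_g| = √(u_g² + v_g²) = 44.1 m/s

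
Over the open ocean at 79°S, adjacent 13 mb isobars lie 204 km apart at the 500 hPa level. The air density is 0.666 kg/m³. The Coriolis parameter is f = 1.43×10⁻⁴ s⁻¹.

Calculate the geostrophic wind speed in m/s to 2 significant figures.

67 m/s

Pressure gradient: |∂P/∂n| = 1300 Pa / 204000 m = 6.37×10⁻³ Pa/m
Geostrophic balance (pressure-gradient force = Coriolis force):
V_g = (1/(fρ)) |∂P/∂n| = 6.37×10⁻³ / (1.43×10⁻⁴ × 0.666) = 66.9 m/s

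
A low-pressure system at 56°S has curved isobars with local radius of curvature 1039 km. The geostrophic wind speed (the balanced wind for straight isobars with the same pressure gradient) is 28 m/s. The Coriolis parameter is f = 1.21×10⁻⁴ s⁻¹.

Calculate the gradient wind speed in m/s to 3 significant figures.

23.6 m/s

Around a low, centrifugal force acts outward with Coriolis, so pressure-gradient force balances both:
(1/ρ)|∂P/∂n| = fV + V²/R  →  V² + fR·V − fR·V_g = 0
With fR = 1.21×10⁻⁴ × 1039×10³ m = 126 m/s:
V = [−fR + √((fR)² + 4 fR V_g)]/2 = [−126 + √(126² + 4×126×28)]/2 = 23.6 m/s
Subgeostrophic (V < V_g = 28 m/s), as expected around a low.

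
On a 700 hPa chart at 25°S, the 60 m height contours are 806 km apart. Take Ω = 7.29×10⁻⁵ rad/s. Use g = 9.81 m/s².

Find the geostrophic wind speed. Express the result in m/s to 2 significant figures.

Coriolis parameter at 25°S:
f = 2Ω sin φ = 2 × 7.29×10⁻⁵ × sin 25° = 6.16×10⁻⁵ s⁻¹
Height gradient: |∂Z/∂n| = 60 m / 806000 m = 7.44×10⁻⁵
On a pressure surface, geostrophic balance gives V_g = (g/f)|∂Z/∂n|:
V_g = 9.81 × 7.44×10⁻⁵ / 6.16×10⁻⁵ = 11.9 m/s

12 m/s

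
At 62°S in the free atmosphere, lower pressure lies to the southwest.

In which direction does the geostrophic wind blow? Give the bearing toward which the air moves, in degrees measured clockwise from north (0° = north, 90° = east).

135°

The pressure-gradient force points toward the southwest (bearing 225°).
Geostrophic balance: in the Southern Hemisphere the Coriolis force deflects motion to the left, so the geostrophic wind blows 90° to the left of the pressure-gradient force (low pressure on the right).
Rotating 225° by 90° counterclockwise gives 135° — the wind blows toward the southeast.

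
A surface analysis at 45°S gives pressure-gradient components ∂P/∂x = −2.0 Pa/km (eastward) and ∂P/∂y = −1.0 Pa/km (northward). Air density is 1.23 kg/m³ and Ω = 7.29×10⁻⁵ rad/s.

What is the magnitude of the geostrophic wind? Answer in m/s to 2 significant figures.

18 m/s

Coriolis parameter at 45°S:
f = 2Ω sin φ = 2 × 7.29×10⁻⁵ × sin 45° = 1.03×10⁻⁴ s⁻¹
In the Southern Hemisphere f is negative: f = −1.03×10⁻⁴ s⁻¹.
Component geostrophic relations (x east, y north):
u_g = −(1/(fρ)) ∂P/∂y,  v_g = (1/(fρ)) ∂P/∂x
u_g = −(−1.0×10⁻³)/(−1.03×10⁻⁴ × 1.23) = −7.89 m/s;  v_g = (−2.0×10⁻³)/(−1.03×10⁻⁴ × 1.23) = 15.8 m/s
|V_g| = √(u_g² + v_g²) = 17.6 m/s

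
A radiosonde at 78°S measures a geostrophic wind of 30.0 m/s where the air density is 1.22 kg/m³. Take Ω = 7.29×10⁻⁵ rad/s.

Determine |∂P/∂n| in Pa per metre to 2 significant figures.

5.2×10⁻³ Pa/m

Coriolis parameter at 78°S:
f = 2Ω sin φ = 2 × 7.29×10⁻⁵ × sin 78° = 1.43×10⁻⁴ s⁻¹
Geostrophic balance rearranged: |∂P/∂n| = f ρ V_g
|∂P/∂n| = 1.43×10⁻⁴ × 1.22 × 30.0 = 5.22×10⁻³ Pa/m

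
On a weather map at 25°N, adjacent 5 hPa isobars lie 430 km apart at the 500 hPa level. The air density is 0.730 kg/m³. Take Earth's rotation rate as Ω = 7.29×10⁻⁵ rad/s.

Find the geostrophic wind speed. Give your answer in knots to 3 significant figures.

50.2 knots

Coriolis parameter at 25°N:
f = 2Ω sin φ = 2 × 7.29×10⁻⁵ × sin 25° = 6.16×10⁻⁵ s⁻¹
Pressure gradient: |∂P/∂n| = 500 Pa / 430000 m = 1.16×10⁻³ Pa/m
Geostrophic balance (pressure-gradient force = Coriolis force):
V_g = (1/(fρ)) |∂P/∂n| = 1.16×10⁻³ / (6.16×10⁻⁵ × 0.730) = 25.9 m/s
Converting: 25.9 m/s × 1.944 = 50.2 knots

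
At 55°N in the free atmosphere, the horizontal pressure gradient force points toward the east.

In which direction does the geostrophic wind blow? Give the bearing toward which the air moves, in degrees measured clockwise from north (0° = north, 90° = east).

180°

The pressure-gradient force points toward the east (bearing 090°).
Geostrophic balance: in the Northern Hemisphere the Coriolis force deflects motion to the right, so the geostrophic wind blows 90° to the right of the pressure-gradient force (low pressure on the left).
Rotating 090° by 90° clockwise gives 180° — the wind blows toward the south.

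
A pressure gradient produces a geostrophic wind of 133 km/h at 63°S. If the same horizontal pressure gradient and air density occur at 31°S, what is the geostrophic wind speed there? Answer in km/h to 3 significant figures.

With the same pressure gradient and density, V_g ∝ 1/f ∝ 1/sin φ.
V₂ = V₁ · sin φ₁ / sin φ₂ = 133 × sin 63° / sin 31°
V₂ = 133 × 0.8910/0.5150 = 230 km/h

230 km/h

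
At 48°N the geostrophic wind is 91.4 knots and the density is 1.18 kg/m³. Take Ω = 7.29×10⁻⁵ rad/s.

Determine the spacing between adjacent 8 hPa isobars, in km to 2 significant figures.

130 km

Coriolis parameter at 48°N:
f = 2Ω sin φ = 2 × 7.29×10⁻⁵ × sin 48° = 1.08×10⁻⁴ s⁻¹
Wind speed in SI: 91.4 knots = 47.0 m/s
Geostrophic balance rearranged: |∂P/∂n| = f ρ V_g
|∂P/∂n| = 1.08×10⁻⁴ × 1.18 × 47.0 = 6.01×10⁻³ Pa/m
Isobar spacing: Δn = ΔP/|∂P/∂n| = 800 Pa / 6.01×10⁻³ Pa/m = 133074 m ≈ 130 km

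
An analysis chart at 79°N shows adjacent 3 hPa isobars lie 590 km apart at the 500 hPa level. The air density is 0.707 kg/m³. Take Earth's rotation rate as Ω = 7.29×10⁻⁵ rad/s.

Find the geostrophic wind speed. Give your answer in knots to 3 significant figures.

9.77 knots

Coriolis parameter at 79°N:
f = 2Ω sin φ = 2 × 7.29×10⁻⁵ × sin 79° = 1.43×10⁻⁴ s⁻¹
Pressure gradient: |∂P/∂n| = 300 Pa / 590000 m = 5.08×10⁻⁴ Pa/m
Geostrophic balance (pressure-gradient force = Coriolis force):
V_g = (1/(fρ)) |∂P/∂n| = 5.08×10⁻⁴ / (1.43×10⁻⁴ × 0.707) = 5.03 m/s
Converting: 5.03 m/s × 1.944 = 9.77 knots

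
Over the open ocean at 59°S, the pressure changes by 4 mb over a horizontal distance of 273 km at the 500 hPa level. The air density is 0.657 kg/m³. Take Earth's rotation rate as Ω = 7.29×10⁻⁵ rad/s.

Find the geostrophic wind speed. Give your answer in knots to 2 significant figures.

35 knots

Coriolis parameter at 59°S:
f = 2Ω sin φ = 2 × 7.29×10⁻⁵ × sin 59° = 1.25×10⁻⁴ s⁻¹
Pressure gradient: |∂P/∂n| = 400 Pa / 273000 m = 1.47×10⁻³ Pa/m
Geostrophic balance (pressure-gradient force = Coriolis force):
V_g = (1/(fρ)) |∂P/∂n| = 1.47×10⁻³ / (1.25×10⁻⁴ × 0.657) = 17.8 m/s
Converting: 17.8 m/s × 1.944 = 35 knots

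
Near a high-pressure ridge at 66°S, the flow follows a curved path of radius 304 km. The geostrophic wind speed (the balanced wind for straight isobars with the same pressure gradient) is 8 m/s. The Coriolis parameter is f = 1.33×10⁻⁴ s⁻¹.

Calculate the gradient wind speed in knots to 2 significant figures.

21 knots

Around a high, pressure-gradient force acts outward with centrifugal, so Coriolis balances both:
fV = (1/ρ)|∂P/∂n| + V²/R  →  V² − fR·V + fR·V_g = 0
With fR = 1.33×10⁻⁴ × 304×10³ m = 40.4 m/s:
V = [fR − √((fR)² − 4 fR V_g)]/2 = [40.4 − √(40.4² − 4×40.4×8)]/2 = 11 m/s
Supergeostrophic (V > V_g = 8 m/s), as expected around a high.
Converting: 11 m/s × 1.944 = 21 knots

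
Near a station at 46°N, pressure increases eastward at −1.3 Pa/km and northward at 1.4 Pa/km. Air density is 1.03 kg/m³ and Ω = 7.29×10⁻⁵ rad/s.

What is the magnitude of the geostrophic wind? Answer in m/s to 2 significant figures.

Coriolis parameter at 46°N:
f = 2Ω sin φ = 2 × 7.29×10⁻⁵ × sin 46° = 1.05×10⁻⁴ s⁻¹
Component geostrophic relations (x east, y north):
u_g = −(1/(fρ)) ∂P/∂y,  v_g = (1/(fρ)) ∂P/∂x
u_g = −(1.4×10⁻³)/(1.05×10⁻⁴ × 1.03) = −13.0 m/s;  v_g = (−1.3×10⁻³)/(1.05×10⁻⁴ × 1.03) = −12.0 m/s
|V_g| = √(u_g² + v_g²) = 17.7 m/s

18 m/s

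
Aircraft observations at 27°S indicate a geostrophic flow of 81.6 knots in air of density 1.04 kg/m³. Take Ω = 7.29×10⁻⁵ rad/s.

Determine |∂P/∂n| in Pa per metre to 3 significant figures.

Coriolis parameter at 27°S:
f = 2Ω sin φ = 2 × 7.29×10⁻⁵ × sin 27° = 6.62×10⁻⁵ s⁻¹
Wind speed in SI: 81.6 knots = 42.0 m/s
Geostrophic balance rearranged: |∂P/∂n| = f ρ V_g
|∂P/∂n| = 6.62×10⁻⁵ × 1.04 × 42.0 = 2.89×10⁻³ Pa/m

2.89×10⁻³ Pa/m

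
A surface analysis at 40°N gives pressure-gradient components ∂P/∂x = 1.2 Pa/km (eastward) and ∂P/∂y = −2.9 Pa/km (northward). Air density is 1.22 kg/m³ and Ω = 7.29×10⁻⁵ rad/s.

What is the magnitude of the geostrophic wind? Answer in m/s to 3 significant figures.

27.4 m/s

Coriolis parameter at 40°N:
f = 2Ω sin φ = 2 × 7.29×10⁻⁵ × sin 40° = 9.37×10⁻⁵ s⁻¹
Component geostrophic relations (x east, y north):
u_g = −(1/(fρ)) ∂P/∂y,  v_g = (1/(fρ)) ∂P/∂x
u_g = −(−2.9×10⁻³)/(9.37×10⁻⁵ × 1.22) = 25.4 m/s;  v_g = (1.2×10⁻³)/(9.37×10⁻⁵ × 1.22) = 10.5 m/s
|V_g| = √(u_g² + v_g²) = 27.4 m/s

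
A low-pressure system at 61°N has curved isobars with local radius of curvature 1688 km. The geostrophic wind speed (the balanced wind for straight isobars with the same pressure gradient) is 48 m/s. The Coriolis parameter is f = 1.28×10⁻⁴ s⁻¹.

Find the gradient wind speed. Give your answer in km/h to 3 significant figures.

146 km/h

Around a low, centrifugal force acts outward with Coriolis, so pressure-gradient force balances both:
(1/ρ)|∂P/∂n| = fV + V²/R  →  V² + fR·V − fR·V_g = 0
With fR = 1.28×10⁻⁴ × 1688×10³ m = 216 m/s:
V = [−fR + √((fR)² + 4 fR V_g)]/2 = [−216 + √(216² + 4×216×48)]/2 = 40.4 m/s
Subgeostrophic (V < V_g = 48 m/s), as expected around a low.
Converting: 40.4 m/s × 3.6 = 146 km/h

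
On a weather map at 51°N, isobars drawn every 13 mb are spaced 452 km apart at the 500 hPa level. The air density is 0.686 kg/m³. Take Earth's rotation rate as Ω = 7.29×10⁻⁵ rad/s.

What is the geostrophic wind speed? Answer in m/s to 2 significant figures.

Coriolis parameter at 51°N:
f = 2Ω sin φ = 2 × 7.29×10⁻⁵ × sin 51° = 1.13×10⁻⁴ s⁻¹
Pressure gradient: |∂P/∂n| = 1300 Pa / 452000 m = 2.88×10⁻³ Pa/m
Geostrophic balance (pressure-gradient force = Coriolis force):
V_g = (1/(fρ)) |∂P/∂n| = 2.88×10⁻³ / (1.13×10⁻⁴ × 0.686) = 37.0 m/s

37 m/s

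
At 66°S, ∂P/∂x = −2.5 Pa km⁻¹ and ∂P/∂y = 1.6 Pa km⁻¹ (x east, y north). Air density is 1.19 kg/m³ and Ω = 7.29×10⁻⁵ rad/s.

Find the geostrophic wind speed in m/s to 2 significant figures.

Coriolis parameter at 66°S:
f = 2Ω sin φ = 2 × 7.29×10⁻⁵ × sin 66° = 1.33×10⁻⁴ s⁻¹
In the Southern Hemisphere f is negative: f = −1.33×10⁻⁴ s⁻¹.
Component geostrophic relations (x east, y north):
u_g = −(1/(fρ)) ∂P/∂y,  v_g = (1/(fρ)) ∂P/∂x
u_g = −(1.6×10⁻³)/(−1.33×10⁻⁴ × 1.19) = 10.1 m/s;  v_g = (−2.5×10⁻³)/(−1.33×10⁻⁴ × 1.19) = 15.8 m/s
|V_g| = √(u_g² + v_g²) = 18.7 m/s

19 m/s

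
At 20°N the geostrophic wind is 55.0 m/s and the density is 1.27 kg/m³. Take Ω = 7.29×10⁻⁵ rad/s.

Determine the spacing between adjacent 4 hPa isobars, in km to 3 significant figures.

115 km

Coriolis parameter at 20°N:
f = 2Ω sin φ = 2 × 7.29×10⁻⁵ × sin 20° = 4.99×10⁻⁵ s⁻¹
Geostrophic balance rearranged: |∂P/∂n| = f ρ V_g
|∂P/∂n| = 4.99×10⁻⁵ × 1.27 × 55.0 = 3.48×10⁻³ Pa/m
Isobar spacing: Δn = ΔP/|∂P/∂n| = 400 Pa / 3.48×10⁻³ Pa/m = 114838 m ≈ 115 km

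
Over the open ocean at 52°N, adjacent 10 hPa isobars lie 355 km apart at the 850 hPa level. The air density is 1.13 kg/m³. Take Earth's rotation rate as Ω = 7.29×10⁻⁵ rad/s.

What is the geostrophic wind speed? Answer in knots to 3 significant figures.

42.2 knots

Coriolis parameter at 52°N:
f = 2Ω sin φ = 2 × 7.29×10⁻⁵ × sin 52° = 1.15×10⁻⁴ s⁻¹
Pressure gradient: |∂P/∂n| = 1000 Pa / 355000 m = 2.82×10⁻³ Pa/m
Geostrophic balance (pressure-gradient force = Coriolis force):
V_g = (1/(fρ)) |∂P/∂n| = 2.82×10⁻³ / (1.15×10⁻⁴ × 1.13) = 21.7 m/s
Converting: 21.7 m/s × 1.944 = 42.2 knots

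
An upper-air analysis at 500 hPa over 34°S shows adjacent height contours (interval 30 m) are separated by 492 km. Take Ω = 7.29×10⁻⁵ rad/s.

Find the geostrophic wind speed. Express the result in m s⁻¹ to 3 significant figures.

Coriolis parameter at 34°S:
f = 2Ω sin φ = 2 × 7.29×10⁻⁵ × sin 34° = 8.15×10⁻⁵ s⁻¹
Height gradient: |∂Z/∂n| = 30 m / 492000 m = 6.10×10⁻⁵
On a pressure surface, geostrophic balance gives V_g = (g/f)|∂Z/∂n|:
V_g = 9.81 × 6.10×10⁻⁵ / 8.15×10⁻⁵ = 7.34 m/s

7.34 m s⁻¹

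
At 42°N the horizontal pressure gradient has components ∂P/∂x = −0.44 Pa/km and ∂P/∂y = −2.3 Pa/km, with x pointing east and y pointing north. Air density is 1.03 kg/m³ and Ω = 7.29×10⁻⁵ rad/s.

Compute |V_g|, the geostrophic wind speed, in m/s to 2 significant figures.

23 m/s

Coriolis parameter at 42°N:
f = 2Ω sin φ = 2 × 7.29×10⁻⁵ × sin 42° = 9.76×10⁻⁵ s⁻¹
Component geostrophic relations (x east, y north):
u_g = −(1/(fρ)) ∂P/∂y,  v_g = (1/(fρ)) ∂P/∂x
u_g = −(−2.3×10⁻³)/(9.76×10⁻⁵ × 1.03) = 22.9 m/s;  v_g = (−0.44×10⁻³)/(9.76×10⁻⁵ × 1.03) = −4.38 m/s
|V_g| = √(u_g² + v_g²) = 23.3 m/s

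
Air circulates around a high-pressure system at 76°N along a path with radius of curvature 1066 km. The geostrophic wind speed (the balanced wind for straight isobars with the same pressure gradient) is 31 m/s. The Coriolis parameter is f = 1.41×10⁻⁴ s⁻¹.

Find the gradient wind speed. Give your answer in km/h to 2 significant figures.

160 km/h

Around a high, pressure-gradient force acts outward with centrifugal, so Coriolis balances both:
fV = (1/ρ)|∂P/∂n| + V²/R  →  V² − fR·V + fR·V_g = 0
With fR = 1.41×10⁻⁴ × 1066×10³ m = 150 m/s:
V = [fR − √((fR)² − 4 fR V_g)]/2 = [150 − √(150² − 4×150×31)]/2 = 43.7 m/s
Supergeostrophic (V > V_g = 31 m/s), as expected around a high.
Converting: 43.7 m/s × 3.6 = 160 km/h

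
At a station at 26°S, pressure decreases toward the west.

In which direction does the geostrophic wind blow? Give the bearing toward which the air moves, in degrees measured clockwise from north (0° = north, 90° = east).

180°

The pressure-gradient force points toward the west (bearing 270°).
Geostrophic balance: in the Southern Hemisphere the Coriolis force deflects motion to the left, so the geostrophic wind blows 90° to the left of the pressure-gradient force (low pressure on the right).
Rotating 270° by 90° counterclockwise gives 180° — the wind blows toward the south.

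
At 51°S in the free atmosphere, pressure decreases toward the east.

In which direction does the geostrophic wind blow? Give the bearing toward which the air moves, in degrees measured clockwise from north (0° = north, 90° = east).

000°

The pressure-gradient force points toward the east (bearing 090°).
Geostrophic balance: in the Southern Hemisphere the Coriolis force deflects motion to the left, so the geostrophic wind blows 90° to the left of the pressure-gradient force (low pressure on the right).
Rotating 090° by 90° counterclockwise gives 000° — the wind blows toward the north.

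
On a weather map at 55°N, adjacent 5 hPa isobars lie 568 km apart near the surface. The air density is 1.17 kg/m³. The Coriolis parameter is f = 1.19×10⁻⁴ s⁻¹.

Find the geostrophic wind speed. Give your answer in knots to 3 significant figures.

Pressure gradient: |∂P/∂n| = 500 Pa / 568000 m = 8.80×10⁻⁴ Pa/m
Geostrophic balance (pressure-gradient force = Coriolis force):
V_g = (1/(fρ)) |∂P/∂n| = 8.80×10⁻⁴ / (1.19×10⁻⁴ × 1.17) = 6.32 m/s
Converting: 6.32 m/s × 1.944 = 12.3 knots

12.3 knots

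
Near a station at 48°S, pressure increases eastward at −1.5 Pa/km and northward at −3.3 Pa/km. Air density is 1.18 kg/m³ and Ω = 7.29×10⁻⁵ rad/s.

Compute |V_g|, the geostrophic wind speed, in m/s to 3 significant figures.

28.4 m/s

Coriolis parameter at 48°S:
f = 2Ω sin φ = 2 × 7.29×10⁻⁵ × sin 48° = 1.08×10⁻⁴ s⁻¹
In the Southern Hemisphere f is negative: f = −1.08×10⁻⁴ s⁻¹.
Component geostrophic relations (x east, y north):
u_g = −(1/(fρ)) ∂P/∂y,  v_g = (1/(fρ)) ∂P/∂x
u_g = −(−3.3×10⁻³)/(−1.08×10⁻⁴ × 1.18) = −25.8 m/s;  v_g = (−1.5×10⁻³)/(−1.08×10⁻⁴ × 1.18) = 11.7 m/s
|V_g| = √(u_g² + v_g²) = 28.4 m/s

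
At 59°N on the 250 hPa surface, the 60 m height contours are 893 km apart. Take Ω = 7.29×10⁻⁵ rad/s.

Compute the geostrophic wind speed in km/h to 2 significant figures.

Coriolis parameter at 59°N:
f = 2Ω sin φ = 2 × 7.29×10⁻⁵ × sin 59° = 1.25×10⁻⁴ s⁻¹
Height gradient: |∂Z/∂n| = 60 m / 893000 m = 6.72×10⁻⁵
On a pressure surface, geostrophic balance gives V_g = (g/f)|∂Z/∂n|:
V_g = 9.81 × 6.72×10⁻⁵ / 1.25×10⁻⁴ = 5.27 m/s
Converting: 5.27 m/s × 3.6 = 19 km/h

19 km/h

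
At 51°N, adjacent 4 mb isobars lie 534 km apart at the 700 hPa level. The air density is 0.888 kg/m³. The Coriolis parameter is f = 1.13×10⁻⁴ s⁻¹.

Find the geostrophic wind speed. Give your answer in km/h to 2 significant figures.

27 km/h

Pressure gradient: |∂P/∂n| = 400 Pa / 534000 m = 7.49×10⁻⁴ Pa/m
Geostrophic balance (pressure-gradient force = Coriolis force):
V_g = (1/(fρ)) |∂P/∂n| = 7.49×10⁻⁴ / (1.13×10⁻⁴ × 0.888) = 7.46 m/s
Converting: 7.46 m/s × 3.6 = 27 km/h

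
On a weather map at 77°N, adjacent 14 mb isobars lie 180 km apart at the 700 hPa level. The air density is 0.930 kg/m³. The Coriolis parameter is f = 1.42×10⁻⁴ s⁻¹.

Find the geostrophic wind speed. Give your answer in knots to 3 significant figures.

114 knots

Pressure gradient: |∂P/∂n| = 1400 Pa / 180000 m = 7.78×10⁻³ Pa/m
Geostrophic balance (pressure-gradient force = Coriolis force):
V_g = (1/(fρ)) |∂P/∂n| = 7.78×10⁻³ / (1.42×10⁻⁴ × 0.930) = 58.9 m/s
Converting: 58.9 m/s × 1.944 = 114 knots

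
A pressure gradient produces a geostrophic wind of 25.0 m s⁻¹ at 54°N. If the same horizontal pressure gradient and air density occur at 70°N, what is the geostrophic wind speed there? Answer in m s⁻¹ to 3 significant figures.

With the same pressure gradient and density, V_g ∝ 1/f ∝ 1/sin φ.
V₂ = V₁ · sin φ₁ / sin φ₂ = 25.0 × sin 54° / sin 70°
V₂ = 25.0 × 0.8090/0.9397 = 21.5 m s⁻¹

21.5 m s⁻¹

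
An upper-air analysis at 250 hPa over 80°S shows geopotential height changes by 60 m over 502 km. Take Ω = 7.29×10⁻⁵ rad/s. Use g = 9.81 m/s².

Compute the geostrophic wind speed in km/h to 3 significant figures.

29.4 km/h

Coriolis parameter at 80°S:
f = 2Ω sin φ = 2 × 7.29×10⁻⁵ × sin 80° = 1.44×10⁻⁴ s⁻¹
Height gradient: |∂Z/∂n| = 60 m / 502000 m = 1.20×10⁻⁴
On a pressure surface, geostrophic balance gives V_g = (g/f)|∂Z/∂n|:
V_g = 9.81 × 1.20×10⁻⁴ / 1.44×10⁻⁴ = 8.17 m/s
Converting: 8.17 m/s × 3.6 = 29.4 km/h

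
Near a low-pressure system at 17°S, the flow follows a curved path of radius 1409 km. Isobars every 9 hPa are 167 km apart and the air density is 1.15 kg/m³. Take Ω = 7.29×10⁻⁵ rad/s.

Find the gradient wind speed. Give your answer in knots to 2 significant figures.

Coriolis parameter at 17°S:
f = 2Ω sin φ = 2 × 7.29×10⁻⁵ × sin 17° = 4.26×10⁻⁵ s⁻¹
Pressure gradient: |∂P/∂n| = 900 Pa / 167000 m = 5.39×10⁻³ Pa/m
Geostrophic speed: V_g = |∂P/∂n|/(fρ) = 5.39×10⁻³/(4.26×10⁻⁵ × 1.15) = 110 m/s
Around a low, centrifugal force acts outward with Coriolis, so pressure-gradient force balances both:
(1/ρ)|∂P/∂n| = fV + V²/R  →  V² + fR·V − fR·V_g = 0
With fR = 4.26×10⁻⁵ × 1409×10³ m = 60.1 m/s:
V = [−fR + √((fR)² + 4 fR V_g)]/2 = [−60.1 + √(60.1² + 4×60.1×110)]/2 = 56.6 m/s
Subgeostrophic (V < V_g = 110 m/s), as expected around a low.
Converting: 56.6 m/s × 1.944 = 110 knots

110 knots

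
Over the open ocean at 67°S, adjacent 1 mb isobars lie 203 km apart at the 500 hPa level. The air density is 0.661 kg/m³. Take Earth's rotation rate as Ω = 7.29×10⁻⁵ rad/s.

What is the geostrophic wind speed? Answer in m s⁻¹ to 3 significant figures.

5.55 m s⁻¹

Coriolis parameter at 67°S:
f = 2Ω sin φ = 2 × 7.29×10⁻⁵ × sin 67° = 1.34×10⁻⁴ s⁻¹
Pressure gradient: |∂P/∂n| = 100 Pa / 203000 m = 4.93×10⁻⁴ Pa/m
Geostrophic balance (pressure-gradient force = Coriolis force):
V_g = (1/(fρ)) |∂P/∂n| = 4.93×10⁻⁴ / (1.34×10⁻⁴ × 0.661) = 5.55 m/s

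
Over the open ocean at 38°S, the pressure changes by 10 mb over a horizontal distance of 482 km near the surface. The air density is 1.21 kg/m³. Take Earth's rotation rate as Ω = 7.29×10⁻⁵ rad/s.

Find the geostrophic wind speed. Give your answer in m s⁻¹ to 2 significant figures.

19 m s⁻¹

Coriolis parameter at 38°S:
f = 2Ω sin φ = 2 × 7.29×10⁻⁵ × sin 38° = 8.98×10⁻⁵ s⁻¹
Pressure gradient: |∂P/∂n| = 1000 Pa / 482000 m = 2.07×10⁻³ Pa/m
Geostrophic balance (pressure-gradient force = Coriolis force):
V_g = (1/(fρ)) |∂P/∂n| = 2.07×10⁻³ / (8.98×10⁻⁵ × 1.21) = 19.1 m/s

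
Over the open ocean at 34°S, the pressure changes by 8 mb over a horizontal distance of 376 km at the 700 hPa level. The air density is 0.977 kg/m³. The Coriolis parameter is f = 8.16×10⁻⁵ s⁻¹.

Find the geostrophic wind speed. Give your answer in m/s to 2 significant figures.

Pressure gradient: |∂P/∂n| = 800 Pa / 376000 m = 2.13×10⁻³ Pa/m
Geostrophic balance (pressure-gradient force = Coriolis force):
V_g = (1/(fρ)) |∂P/∂n| = 2.13×10⁻³ / (8.16×10⁻⁵ × 0.977) = 26.7 m/s

27 m/s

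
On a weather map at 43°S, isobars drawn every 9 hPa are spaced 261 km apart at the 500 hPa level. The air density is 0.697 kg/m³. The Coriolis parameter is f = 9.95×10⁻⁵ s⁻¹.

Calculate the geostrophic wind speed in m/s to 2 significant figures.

50 m/s

Pressure gradient: |∂P/∂n| = 900 Pa / 261000 m = 3.45×10⁻³ Pa/m
Geostrophic balance (pressure-gradient force = Coriolis force):
V_g = (1/(fρ)) |∂P/∂n| = 3.45×10⁻³ / (9.95×10⁻⁵ × 0.697) = 49.7 m/s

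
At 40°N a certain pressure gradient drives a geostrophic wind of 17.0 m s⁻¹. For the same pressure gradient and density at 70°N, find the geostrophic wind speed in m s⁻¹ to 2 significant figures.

With the same pressure gradient and density, V_g ∝ 1/f ∝ 1/sin φ.
V₂ = V₁ · sin φ₁ / sin φ₂ = 17.0 × sin 40° / sin 70°
V₂ = 17.0 × 0.6428/0.9397 = 12 m s⁻¹

12 m s⁻¹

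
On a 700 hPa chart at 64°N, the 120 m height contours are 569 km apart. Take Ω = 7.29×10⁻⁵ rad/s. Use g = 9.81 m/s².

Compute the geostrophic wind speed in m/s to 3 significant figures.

Coriolis parameter at 64°N:
f = 2Ω sin φ = 2 × 7.29×10⁻⁵ × sin 64° = 1.31×10⁻⁴ s⁻¹
Height gradient: |∂Z/∂n| = 120 m / 569000 m = 2.11×10⁻⁴
On a pressure surface, geostrophic balance gives V_g = (g/f)|∂Z/∂n|:
V_g = 9.81 × 2.11×10⁻⁴ / 1.31×10⁻⁴ = 15.8 m/s

15.8 m/s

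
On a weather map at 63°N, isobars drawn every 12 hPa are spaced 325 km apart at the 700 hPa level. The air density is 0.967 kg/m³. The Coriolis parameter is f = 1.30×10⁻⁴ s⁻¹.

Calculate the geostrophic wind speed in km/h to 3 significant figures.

Pressure gradient: |∂P/∂n| = 1200 Pa / 325000 m = 3.69×10⁻³ Pa/m
Geostrophic balance (pressure-gradient force = Coriolis force):
V_g = (1/(fρ)) |∂P/∂n| = 3.69×10⁻³ / (1.30×10⁻⁴ × 0.967) = 29.4 m/s
Converting: 29.4 m/s × 3.6 = 106 km/h

106 km/h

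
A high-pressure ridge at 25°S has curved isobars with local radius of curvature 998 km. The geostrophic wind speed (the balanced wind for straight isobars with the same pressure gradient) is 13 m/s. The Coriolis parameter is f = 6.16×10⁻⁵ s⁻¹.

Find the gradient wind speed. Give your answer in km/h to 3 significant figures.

Around a high, pressure-gradient force acts outward with centrifugal, so Coriolis balances both:
fV = (1/ρ)|∂P/∂n| + V²/R  →  V² − fR·V + fR·V_g = 0
With fR = 6.16×10⁻⁵ × 998×10³ m = 61.5 m/s:
V = [fR − √((fR)² − 4 fR V_g)]/2 = [61.5 − √(61.5² − 4×61.5×13)]/2 = 18.7 m/s
Supergeostrophic (V > V_g = 13 m/s), as expected around a high.
Converting: 18.7 m/s × 3.6 = 67.2 km/h

67.2 km/h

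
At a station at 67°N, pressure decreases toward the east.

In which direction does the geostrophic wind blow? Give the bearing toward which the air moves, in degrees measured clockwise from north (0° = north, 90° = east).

The pressure-gradient force points toward the east (bearing 090°).
Geostrophic balance: in the Northern Hemisphere the Coriolis force deflects motion to the right, so the geostrophic wind blows 90° to the right of the pressure-gradient force (low pressure on the left).
Rotating 090° by 90° clockwise gives 180° — the wind blows toward the south.

180°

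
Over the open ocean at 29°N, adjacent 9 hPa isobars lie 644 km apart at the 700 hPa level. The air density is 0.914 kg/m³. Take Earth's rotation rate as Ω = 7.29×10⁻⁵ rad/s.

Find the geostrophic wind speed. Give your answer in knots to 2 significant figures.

42 knots

Coriolis parameter at 29°N:
f = 2Ω sin φ = 2 × 7.29×10⁻⁵ × sin 29° = 7.07×10⁻⁵ s⁻¹
Pressure gradient: |∂P/∂n| = 900 Pa / 644000 m = 1.40×10⁻³ Pa/m
Geostrophic balance (pressure-gradient force = Coriolis force):
V_g = (1/(fρ)) |∂P/∂n| = 1.40×10⁻³ / (7.07×10⁻⁵ × 0.914) = 21.6 m/s
Converting: 21.6 m/s × 1.944 = 42 knots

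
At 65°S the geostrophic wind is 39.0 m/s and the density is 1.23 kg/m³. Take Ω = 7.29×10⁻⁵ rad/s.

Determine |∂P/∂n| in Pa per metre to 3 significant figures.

Coriolis parameter at 65°S:
f = 2Ω sin φ = 2 × 7.29×10⁻⁵ × sin 65° = 1.32×10⁻⁴ s⁻¹
Geostrophic balance rearranged: |∂P/∂n| = f ρ V_g
|∂P/∂n| = 1.32×10⁻⁴ × 1.23 × 39.0 = 6.34×10⁻³ Pa/m

6.34×10⁻³ Pa/m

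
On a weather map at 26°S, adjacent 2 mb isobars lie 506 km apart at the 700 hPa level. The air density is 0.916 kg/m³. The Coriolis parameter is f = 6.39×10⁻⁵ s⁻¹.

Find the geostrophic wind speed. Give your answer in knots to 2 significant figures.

Pressure gradient: |∂P/∂n| = 200 Pa / 506000 m = 3.95×10⁻⁴ Pa/m
Geostrophic balance (pressure-gradient force = Coriolis force):
V_g = (1/(fρ)) |∂P/∂n| = 3.95×10⁻⁴ / (6.39×10⁻⁵ × 0.916) = 6.75 m/s
Converting: 6.75 m/s × 1.944 = 13 knots

13 knots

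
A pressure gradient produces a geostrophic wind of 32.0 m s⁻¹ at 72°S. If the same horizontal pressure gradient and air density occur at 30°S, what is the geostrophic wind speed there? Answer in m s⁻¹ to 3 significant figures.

With the same pressure gradient and density, V_g ∝ 1/f ∝ 1/sin φ.
V₂ = V₁ · sin φ₁ / sin φ₂ = 32.0 × sin 72° / sin 30°
V₂ = 32.0 × 0.9511/0.5000 = 60.9 m s⁻¹

60.9 m s⁻¹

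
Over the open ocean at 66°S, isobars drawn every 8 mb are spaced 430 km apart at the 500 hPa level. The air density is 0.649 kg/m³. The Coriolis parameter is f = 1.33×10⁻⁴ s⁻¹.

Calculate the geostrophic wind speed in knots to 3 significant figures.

Pressure gradient: |∂P/∂n| = 800 Pa / 430000 m = 1.86×10⁻³ Pa/m
Geostrophic balance (pressure-gradient force = Coriolis force):
V_g = (1/(fρ)) |∂P/∂n| = 1.86×10⁻³ / (1.33×10⁻⁴ × 0.649) = 21.6 m/s
Converting: 21.6 m/s × 1.944 = 41.9 knots

41.9 knots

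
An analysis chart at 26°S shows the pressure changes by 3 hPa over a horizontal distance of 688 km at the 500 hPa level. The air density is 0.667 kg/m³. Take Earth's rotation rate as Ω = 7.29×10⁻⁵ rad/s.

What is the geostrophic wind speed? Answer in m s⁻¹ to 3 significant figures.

Coriolis parameter at 26°S:
f = 2Ω sin φ = 2 × 7.29×10⁻⁵ × sin 26° = 6.39×10⁻⁵ s⁻¹
Pressure gradient: |∂P/∂n| = 300 Pa / 688000 m = 4.36×10⁻⁴ Pa/m
Geostrophic balance (pressure-gradient force = Coriolis force):
V_g = (1/(fρ)) |∂P/∂n| = 4.36×10⁻⁴ / (6.39×10⁻⁵ × 0.667) = 10.2 m/s

10.2 m s⁻¹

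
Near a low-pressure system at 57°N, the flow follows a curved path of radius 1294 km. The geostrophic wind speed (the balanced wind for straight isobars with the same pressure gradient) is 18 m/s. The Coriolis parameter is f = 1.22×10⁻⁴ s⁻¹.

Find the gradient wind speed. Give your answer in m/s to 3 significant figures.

16.3 m/s

Around a low, centrifugal force acts outward with Coriolis, so pressure-gradient force balances both:
(1/ρ)|∂P/∂n| = fV + V²/R  →  V² + fR·V − fR·V_g = 0
With fR = 1.22×10⁻⁴ × 1294×10³ m = 158 m/s:
V = [−fR + √((fR)² + 4 fR V_g)]/2 = [−158 + √(158² + 4×158×18)]/2 = 16.3 m/s
Subgeostrophic (V < V_g = 18 m/s), as expected around a low.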